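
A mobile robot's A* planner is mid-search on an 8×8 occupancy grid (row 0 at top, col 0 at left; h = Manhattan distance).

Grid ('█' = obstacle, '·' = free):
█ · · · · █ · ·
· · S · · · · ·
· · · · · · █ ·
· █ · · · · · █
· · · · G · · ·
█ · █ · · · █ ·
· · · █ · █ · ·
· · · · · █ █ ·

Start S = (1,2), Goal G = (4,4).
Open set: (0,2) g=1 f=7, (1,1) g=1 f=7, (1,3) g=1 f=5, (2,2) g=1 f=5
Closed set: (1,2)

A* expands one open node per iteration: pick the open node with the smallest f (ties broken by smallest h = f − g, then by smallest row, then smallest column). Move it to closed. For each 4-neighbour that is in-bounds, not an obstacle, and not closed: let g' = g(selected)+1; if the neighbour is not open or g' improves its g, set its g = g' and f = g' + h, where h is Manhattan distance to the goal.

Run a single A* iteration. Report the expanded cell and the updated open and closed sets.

expanded=(1,3); open=[(0,2) g=1 f=7, (0,3) g=2 f=7, (1,1) g=1 f=7, (1,4) g=2 f=5, (2,2) g=1 f=5, (2,3) g=2 f=5]; closed=[(1,2), (1,3)]

step 1: expand (1,3) (f=5, h=4) → closed; open now [(0,2) g=1 f=7, (0,3) g=2 f=7, (1,1) g=1 f=7, (1,4) g=2 f=5, (2,2) g=1 f=5, (2,3) g=2 f=5]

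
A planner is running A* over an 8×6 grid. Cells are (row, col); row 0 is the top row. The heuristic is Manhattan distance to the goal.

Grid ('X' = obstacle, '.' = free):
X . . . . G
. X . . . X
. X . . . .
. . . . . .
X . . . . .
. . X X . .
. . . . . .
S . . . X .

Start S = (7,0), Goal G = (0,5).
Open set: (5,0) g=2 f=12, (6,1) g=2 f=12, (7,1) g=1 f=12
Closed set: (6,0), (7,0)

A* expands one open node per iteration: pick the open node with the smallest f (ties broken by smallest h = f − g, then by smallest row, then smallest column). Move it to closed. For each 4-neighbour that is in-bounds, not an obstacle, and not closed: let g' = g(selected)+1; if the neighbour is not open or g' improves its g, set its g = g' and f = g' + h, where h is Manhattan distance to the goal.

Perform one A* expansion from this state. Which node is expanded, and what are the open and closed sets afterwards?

expanded=(5,0); open=[(5,1) g=3 f=12, (6,1) g=2 f=12, (7,1) g=1 f=12]; closed=[(5,0), (6,0), (7,0)]

step 1: expand (5,0) (f=12, h=10) → closed; open now [(5,1) g=3 f=12, (6,1) g=2 f=12, (7,1) g=1 f=12]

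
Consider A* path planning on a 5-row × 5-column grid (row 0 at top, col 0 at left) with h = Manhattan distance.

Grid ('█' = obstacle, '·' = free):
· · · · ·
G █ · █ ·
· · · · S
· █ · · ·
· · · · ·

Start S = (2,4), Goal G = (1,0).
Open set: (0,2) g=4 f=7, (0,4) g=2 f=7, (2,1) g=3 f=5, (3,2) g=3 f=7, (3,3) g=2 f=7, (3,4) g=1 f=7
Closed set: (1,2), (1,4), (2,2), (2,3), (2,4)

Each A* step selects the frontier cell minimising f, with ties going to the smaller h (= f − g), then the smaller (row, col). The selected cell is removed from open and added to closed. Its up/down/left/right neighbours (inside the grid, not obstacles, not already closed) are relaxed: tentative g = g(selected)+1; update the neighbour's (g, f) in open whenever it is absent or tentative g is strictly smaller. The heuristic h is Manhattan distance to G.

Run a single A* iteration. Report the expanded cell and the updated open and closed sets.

step 1: expand (2,1) (f=5, h=2) → closed; open now [(0,2) g=4 f=7, (0,4) g=2 f=7, (2,0) g=4 f=5, (3,2) g=3 f=7, (3,3) g=2 f=7, (3,4) g=1 f=7]

expanded=(2,1); open=[(0,2) g=4 f=7, (0,4) g=2 f=7, (2,0) g=4 f=5, (3,2) g=3 f=7, (3,3) g=2 f=7, (3,4) g=1 f=7]; closed=[(1,2), (1,4), (2,1), (2,2), (2,3), (2,4)]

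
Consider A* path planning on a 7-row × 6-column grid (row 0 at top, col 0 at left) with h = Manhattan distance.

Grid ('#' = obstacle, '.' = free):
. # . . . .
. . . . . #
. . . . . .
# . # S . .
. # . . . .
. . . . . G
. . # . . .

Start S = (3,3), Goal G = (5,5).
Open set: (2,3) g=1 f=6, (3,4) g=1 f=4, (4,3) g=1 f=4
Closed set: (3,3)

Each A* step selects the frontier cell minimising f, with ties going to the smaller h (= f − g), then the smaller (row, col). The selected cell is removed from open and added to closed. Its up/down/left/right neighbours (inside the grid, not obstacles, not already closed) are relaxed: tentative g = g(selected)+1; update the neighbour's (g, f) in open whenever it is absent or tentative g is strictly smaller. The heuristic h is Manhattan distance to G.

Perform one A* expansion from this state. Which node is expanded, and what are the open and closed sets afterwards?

expanded=(3,4); open=[(2,3) g=1 f=6, (2,4) g=2 f=6, (3,5) g=2 f=4, (4,3) g=1 f=4, (4,4) g=2 f=4]; closed=[(3,3), (3,4)]

step 1: expand (3,4) (f=4, h=3) → closed; open now [(2,3) g=1 f=6, (2,4) g=2 f=6, (3,5) g=2 f=4, (4,3) g=1 f=4, (4,4) g=2 f=4]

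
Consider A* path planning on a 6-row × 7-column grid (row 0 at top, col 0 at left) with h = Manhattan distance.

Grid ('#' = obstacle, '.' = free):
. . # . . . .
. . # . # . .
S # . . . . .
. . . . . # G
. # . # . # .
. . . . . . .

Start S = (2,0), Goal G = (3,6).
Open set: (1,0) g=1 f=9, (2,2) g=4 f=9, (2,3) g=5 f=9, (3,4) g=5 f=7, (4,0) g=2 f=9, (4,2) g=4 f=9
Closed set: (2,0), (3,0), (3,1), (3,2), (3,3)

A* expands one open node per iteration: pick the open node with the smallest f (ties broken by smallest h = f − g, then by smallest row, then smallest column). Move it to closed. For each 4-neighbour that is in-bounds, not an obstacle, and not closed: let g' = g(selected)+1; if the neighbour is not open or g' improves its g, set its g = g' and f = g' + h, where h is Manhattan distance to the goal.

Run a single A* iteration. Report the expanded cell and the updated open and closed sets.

step 1: expand (3,4) (f=7, h=2) → closed; open now [(1,0) g=1 f=9, (2,2) g=4 f=9, (2,3) g=5 f=9, (2,4) g=6 f=9, (4,0) g=2 f=9, (4,2) g=4 f=9, (4,4) g=6 f=9]

expanded=(3,4); open=[(1,0) g=1 f=9, (2,2) g=4 f=9, (2,3) g=5 f=9, (2,4) g=6 f=9, (4,0) g=2 f=9, (4,2) g=4 f=9, (4,4) g=6 f=9]; closed=[(2,0), (3,0), (3,1), (3,2), (3,3), (3,4)]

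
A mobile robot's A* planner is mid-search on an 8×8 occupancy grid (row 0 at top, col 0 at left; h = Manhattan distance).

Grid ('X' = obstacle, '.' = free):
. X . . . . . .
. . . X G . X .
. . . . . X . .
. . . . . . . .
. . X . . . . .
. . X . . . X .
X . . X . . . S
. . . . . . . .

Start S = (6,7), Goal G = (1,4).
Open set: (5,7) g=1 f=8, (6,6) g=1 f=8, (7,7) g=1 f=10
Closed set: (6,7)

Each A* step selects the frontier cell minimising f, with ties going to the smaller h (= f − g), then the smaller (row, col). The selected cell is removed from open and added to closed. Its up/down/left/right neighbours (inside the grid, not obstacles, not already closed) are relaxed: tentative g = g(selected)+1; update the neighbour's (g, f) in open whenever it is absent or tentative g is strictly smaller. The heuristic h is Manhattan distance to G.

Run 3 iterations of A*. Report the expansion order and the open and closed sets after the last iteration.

order=[(5,7) → (4,7) → (3,7)]; open=[(2,7) g=4 f=8, (3,6) g=4 f=8, (4,6) g=3 f=8, (6,6) g=1 f=8, (7,7) g=1 f=10]; closed=[(3,7), (4,7), (5,7), (6,7)]

step 1: expand (5,7) (f=8, h=7) → closed; open now [(4,7) g=2 f=8, (6,6) g=1 f=8, (7,7) g=1 f=10]
step 2: expand (4,7) (f=8, h=6) → closed; open now [(3,7) g=3 f=8, (4,6) g=3 f=8, (6,6) g=1 f=8, (7,7) g=1 f=10]
step 3: expand (3,7) (f=8, h=5) → closed; open now [(2,7) g=4 f=8, (3,6) g=4 f=8, (4,6) g=3 f=8, (6,6) g=1 f=8, (7,7) g=1 f=10]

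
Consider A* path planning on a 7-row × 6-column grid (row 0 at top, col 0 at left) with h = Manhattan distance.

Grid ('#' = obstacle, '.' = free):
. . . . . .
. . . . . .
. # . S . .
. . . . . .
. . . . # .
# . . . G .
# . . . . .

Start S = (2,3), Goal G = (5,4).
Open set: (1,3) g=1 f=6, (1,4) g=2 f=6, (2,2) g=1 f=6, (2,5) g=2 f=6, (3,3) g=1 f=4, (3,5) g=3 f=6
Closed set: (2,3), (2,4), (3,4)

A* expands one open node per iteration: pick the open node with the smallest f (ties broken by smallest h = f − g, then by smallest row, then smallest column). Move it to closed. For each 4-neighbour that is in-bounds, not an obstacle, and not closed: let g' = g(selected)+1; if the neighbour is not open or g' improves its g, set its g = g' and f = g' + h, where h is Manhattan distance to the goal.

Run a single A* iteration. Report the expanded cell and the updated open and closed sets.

step 1: expand (3,3) (f=4, h=3) → closed; open now [(1,3) g=1 f=6, (1,4) g=2 f=6, (2,2) g=1 f=6, (2,5) g=2 f=6, (3,2) g=2 f=6, (3,5) g=3 f=6, (4,3) g=2 f=4]

expanded=(3,3); open=[(1,3) g=1 f=6, (1,4) g=2 f=6, (2,2) g=1 f=6, (2,5) g=2 f=6, (3,2) g=2 f=6, (3,5) g=3 f=6, (4,3) g=2 f=4]; closed=[(2,3), (2,4), (3,3), (3,4)]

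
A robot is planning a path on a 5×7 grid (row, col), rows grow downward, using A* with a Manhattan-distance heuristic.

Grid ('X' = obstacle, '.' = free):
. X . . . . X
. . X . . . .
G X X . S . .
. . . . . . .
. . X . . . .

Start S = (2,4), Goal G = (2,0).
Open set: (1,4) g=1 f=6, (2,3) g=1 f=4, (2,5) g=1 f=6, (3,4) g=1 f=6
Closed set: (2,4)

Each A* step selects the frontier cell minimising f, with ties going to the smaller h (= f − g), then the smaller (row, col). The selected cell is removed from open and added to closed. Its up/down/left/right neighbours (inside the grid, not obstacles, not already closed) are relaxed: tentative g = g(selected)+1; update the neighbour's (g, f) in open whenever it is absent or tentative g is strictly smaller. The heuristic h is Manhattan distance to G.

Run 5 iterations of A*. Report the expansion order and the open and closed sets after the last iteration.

order=[(2,3) → (1,3) → (3,3) → (3,2) → (3,1)]; open=[(0,3) g=3 f=8, (1,4) g=1 f=6, (2,5) g=1 f=6, (3,0) g=5 f=6, (3,4) g=1 f=6, (4,1) g=5 f=8, (4,3) g=3 f=8]; closed=[(1,3), (2,3), (2,4), (3,1), (3,2), (3,3)]

step 1: expand (2,3) (f=4, h=3) → closed; open now [(1,3) g=2 f=6, (1,4) g=1 f=6, (2,5) g=1 f=6, (3,3) g=2 f=6, (3,4) g=1 f=6]
step 2: expand (1,3) (f=6, h=4) → closed; open now [(0,3) g=3 f=8, (1,4) g=1 f=6, (2,5) g=1 f=6, (3,3) g=2 f=6, (3,4) g=1 f=6]
step 3: expand (3,3) (f=6, h=4) → closed; open now [(0,3) g=3 f=8, (1,4) g=1 f=6, (2,5) g=1 f=6, (3,2) g=3 f=6, (3,4) g=1 f=6, (4,3) g=3 f=8]
step 4: expand (3,2) (f=6, h=3) → closed; open now [(0,3) g=3 f=8, (1,4) g=1 f=6, (2,5) g=1 f=6, (3,1) g=4 f=6, (3,4) g=1 f=6, (4,3) g=3 f=8]
step 5: expand (3,1) (f=6, h=2) → closed; open now [(0,3) g=3 f=8, (1,4) g=1 f=6, (2,5) g=1 f=6, (3,0) g=5 f=6, (3,4) g=1 f=6, (4,1) g=5 f=8, (4,3) g=3 f=8]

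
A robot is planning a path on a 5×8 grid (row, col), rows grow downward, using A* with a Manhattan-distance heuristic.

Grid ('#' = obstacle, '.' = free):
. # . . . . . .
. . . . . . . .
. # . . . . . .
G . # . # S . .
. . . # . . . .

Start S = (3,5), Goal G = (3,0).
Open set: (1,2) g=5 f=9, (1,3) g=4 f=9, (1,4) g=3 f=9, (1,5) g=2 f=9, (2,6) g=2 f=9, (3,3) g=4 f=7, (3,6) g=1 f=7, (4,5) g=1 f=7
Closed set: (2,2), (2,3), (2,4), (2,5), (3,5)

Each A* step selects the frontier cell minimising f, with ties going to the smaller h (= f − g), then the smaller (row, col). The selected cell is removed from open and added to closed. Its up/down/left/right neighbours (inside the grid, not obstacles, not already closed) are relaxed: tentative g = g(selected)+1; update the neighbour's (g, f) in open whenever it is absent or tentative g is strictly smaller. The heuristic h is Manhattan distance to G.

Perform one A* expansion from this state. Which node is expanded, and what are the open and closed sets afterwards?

expanded=(3,3); open=[(1,2) g=5 f=9, (1,3) g=4 f=9, (1,4) g=3 f=9, (1,5) g=2 f=9, (2,6) g=2 f=9, (3,6) g=1 f=7, (4,5) g=1 f=7]; closed=[(2,2), (2,3), (2,4), (2,5), (3,3), (3,5)]

step 1: expand (3,3) (f=7, h=3) → closed; open now [(1,2) g=5 f=9, (1,3) g=4 f=9, (1,4) g=3 f=9, (1,5) g=2 f=9, (2,6) g=2 f=9, (3,6) g=1 f=7, (4,5) g=1 f=7]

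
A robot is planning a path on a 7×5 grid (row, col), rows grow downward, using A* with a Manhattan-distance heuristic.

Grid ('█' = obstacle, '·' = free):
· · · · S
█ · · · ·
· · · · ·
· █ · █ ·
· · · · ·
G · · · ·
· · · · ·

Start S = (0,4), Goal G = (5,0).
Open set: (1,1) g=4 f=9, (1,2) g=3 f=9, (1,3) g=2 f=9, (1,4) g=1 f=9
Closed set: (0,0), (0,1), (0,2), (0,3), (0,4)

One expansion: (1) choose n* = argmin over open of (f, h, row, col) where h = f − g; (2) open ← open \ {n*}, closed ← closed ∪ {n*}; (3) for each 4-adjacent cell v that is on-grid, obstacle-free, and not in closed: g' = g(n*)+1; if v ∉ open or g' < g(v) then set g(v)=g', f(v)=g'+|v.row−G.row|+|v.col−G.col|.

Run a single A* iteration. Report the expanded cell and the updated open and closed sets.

expanded=(1,1); open=[(1,2) g=3 f=9, (1,3) g=2 f=9, (1,4) g=1 f=9, (2,1) g=5 f=9]; closed=[(0,0), (0,1), (0,2), (0,3), (0,4), (1,1)]

step 1: expand (1,1) (f=9, h=5) → closed; open now [(1,2) g=3 f=9, (1,3) g=2 f=9, (1,4) g=1 f=9, (2,1) g=5 f=9]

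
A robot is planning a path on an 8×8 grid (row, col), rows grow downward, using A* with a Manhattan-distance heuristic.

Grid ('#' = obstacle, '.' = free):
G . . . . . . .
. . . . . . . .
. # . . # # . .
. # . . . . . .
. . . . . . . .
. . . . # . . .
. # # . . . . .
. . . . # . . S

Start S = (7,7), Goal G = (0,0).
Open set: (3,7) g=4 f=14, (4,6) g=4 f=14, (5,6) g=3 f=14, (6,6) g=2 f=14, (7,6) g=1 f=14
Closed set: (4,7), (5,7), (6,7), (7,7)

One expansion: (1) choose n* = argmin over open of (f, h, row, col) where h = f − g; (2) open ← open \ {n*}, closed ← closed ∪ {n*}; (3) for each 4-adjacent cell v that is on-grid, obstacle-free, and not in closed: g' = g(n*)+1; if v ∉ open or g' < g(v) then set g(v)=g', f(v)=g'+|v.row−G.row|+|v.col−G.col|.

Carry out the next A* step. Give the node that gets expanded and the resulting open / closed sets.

expanded=(3,7); open=[(2,7) g=5 f=14, (3,6) g=5 f=14, (4,6) g=4 f=14, (5,6) g=3 f=14, (6,6) g=2 f=14, (7,6) g=1 f=14]; closed=[(3,7), (4,7), (5,7), (6,7), (7,7)]

step 1: expand (3,7) (f=14, h=10) → closed; open now [(2,7) g=5 f=14, (3,6) g=5 f=14, (4,6) g=4 f=14, (5,6) g=3 f=14, (6,6) g=2 f=14, (7,6) g=1 f=14]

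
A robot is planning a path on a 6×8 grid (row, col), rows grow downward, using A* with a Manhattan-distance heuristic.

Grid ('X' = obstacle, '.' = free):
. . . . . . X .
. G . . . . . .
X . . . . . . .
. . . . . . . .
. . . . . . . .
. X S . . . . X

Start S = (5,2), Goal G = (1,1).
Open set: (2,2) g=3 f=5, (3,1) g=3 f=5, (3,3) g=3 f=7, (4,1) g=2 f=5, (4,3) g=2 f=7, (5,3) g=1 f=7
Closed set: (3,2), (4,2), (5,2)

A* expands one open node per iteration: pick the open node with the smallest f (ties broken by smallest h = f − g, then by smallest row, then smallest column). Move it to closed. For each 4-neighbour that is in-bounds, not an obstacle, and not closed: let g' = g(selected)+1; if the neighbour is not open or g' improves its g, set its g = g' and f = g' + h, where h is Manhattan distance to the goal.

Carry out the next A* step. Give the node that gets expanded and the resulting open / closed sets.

expanded=(2,2); open=[(1,2) g=4 f=5, (2,1) g=4 f=5, (2,3) g=4 f=7, (3,1) g=3 f=5, (3,3) g=3 f=7, (4,1) g=2 f=5, (4,3) g=2 f=7, (5,3) g=1 f=7]; closed=[(2,2), (3,2), (4,2), (5,2)]

step 1: expand (2,2) (f=5, h=2) → closed; open now [(1,2) g=4 f=5, (2,1) g=4 f=5, (2,3) g=4 f=7, (3,1) g=3 f=5, (3,3) g=3 f=7, (4,1) g=2 f=5, (4,3) g=2 f=7, (5,3) g=1 f=7]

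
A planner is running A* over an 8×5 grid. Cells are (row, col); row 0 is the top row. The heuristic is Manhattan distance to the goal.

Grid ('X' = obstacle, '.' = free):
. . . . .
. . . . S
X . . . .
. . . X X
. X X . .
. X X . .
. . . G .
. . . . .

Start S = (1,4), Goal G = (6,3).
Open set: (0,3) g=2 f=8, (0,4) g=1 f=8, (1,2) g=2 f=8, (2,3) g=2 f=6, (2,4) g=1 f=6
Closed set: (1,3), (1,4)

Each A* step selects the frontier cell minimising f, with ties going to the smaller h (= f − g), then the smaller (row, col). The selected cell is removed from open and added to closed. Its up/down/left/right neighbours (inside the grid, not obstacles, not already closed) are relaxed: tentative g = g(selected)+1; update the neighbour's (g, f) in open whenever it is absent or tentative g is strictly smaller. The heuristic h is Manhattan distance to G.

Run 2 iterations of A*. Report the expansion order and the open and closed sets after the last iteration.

step 1: expand (2,3) (f=6, h=4) → closed; open now [(0,3) g=2 f=8, (0,4) g=1 f=8, (1,2) g=2 f=8, (2,2) g=3 f=8, (2,4) g=1 f=6]
step 2: expand (2,4) (f=6, h=5) → closed; open now [(0,3) g=2 f=8, (0,4) g=1 f=8, (1,2) g=2 f=8, (2,2) g=3 f=8]

order=[(2,3) → (2,4)]; open=[(0,3) g=2 f=8, (0,4) g=1 f=8, (1,2) g=2 f=8, (2,2) g=3 f=8]; closed=[(1,3), (1,4), (2,3), (2,4)]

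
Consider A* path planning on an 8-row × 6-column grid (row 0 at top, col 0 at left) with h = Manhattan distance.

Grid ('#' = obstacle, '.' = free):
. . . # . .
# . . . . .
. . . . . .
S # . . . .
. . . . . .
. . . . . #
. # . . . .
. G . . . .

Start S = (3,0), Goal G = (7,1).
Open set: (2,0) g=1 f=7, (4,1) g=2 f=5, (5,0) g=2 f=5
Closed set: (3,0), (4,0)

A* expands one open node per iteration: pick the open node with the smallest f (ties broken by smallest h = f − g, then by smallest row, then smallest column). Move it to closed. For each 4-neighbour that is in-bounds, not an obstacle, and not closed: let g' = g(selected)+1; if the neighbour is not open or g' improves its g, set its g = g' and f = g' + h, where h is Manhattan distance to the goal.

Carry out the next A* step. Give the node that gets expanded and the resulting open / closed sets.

step 1: expand (4,1) (f=5, h=3) → closed; open now [(2,0) g=1 f=7, (4,2) g=3 f=7, (5,0) g=2 f=5, (5,1) g=3 f=5]

expanded=(4,1); open=[(2,0) g=1 f=7, (4,2) g=3 f=7, (5,0) g=2 f=5, (5,1) g=3 f=5]; closed=[(3,0), (4,0), (4,1)]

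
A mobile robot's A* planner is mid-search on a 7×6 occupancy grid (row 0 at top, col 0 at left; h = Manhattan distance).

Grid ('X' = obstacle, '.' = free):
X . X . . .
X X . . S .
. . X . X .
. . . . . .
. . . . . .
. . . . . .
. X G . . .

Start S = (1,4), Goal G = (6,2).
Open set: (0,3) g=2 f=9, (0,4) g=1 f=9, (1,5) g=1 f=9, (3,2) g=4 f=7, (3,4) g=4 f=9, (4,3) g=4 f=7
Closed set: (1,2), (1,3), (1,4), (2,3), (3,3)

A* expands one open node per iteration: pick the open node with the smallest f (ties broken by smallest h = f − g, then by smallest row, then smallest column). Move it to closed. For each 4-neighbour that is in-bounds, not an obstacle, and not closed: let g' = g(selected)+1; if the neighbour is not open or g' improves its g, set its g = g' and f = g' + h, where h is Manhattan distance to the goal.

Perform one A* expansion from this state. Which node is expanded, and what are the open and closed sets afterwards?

expanded=(3,2); open=[(0,3) g=2 f=9, (0,4) g=1 f=9, (1,5) g=1 f=9, (3,1) g=5 f=9, (3,4) g=4 f=9, (4,2) g=5 f=7, (4,3) g=4 f=7]; closed=[(1,2), (1,3), (1,4), (2,3), (3,2), (3,3)]

step 1: expand (3,2) (f=7, h=3) → closed; open now [(0,3) g=2 f=9, (0,4) g=1 f=9, (1,5) g=1 f=9, (3,1) g=5 f=9, (3,4) g=4 f=9, (4,2) g=5 f=7, (4,3) g=4 f=7]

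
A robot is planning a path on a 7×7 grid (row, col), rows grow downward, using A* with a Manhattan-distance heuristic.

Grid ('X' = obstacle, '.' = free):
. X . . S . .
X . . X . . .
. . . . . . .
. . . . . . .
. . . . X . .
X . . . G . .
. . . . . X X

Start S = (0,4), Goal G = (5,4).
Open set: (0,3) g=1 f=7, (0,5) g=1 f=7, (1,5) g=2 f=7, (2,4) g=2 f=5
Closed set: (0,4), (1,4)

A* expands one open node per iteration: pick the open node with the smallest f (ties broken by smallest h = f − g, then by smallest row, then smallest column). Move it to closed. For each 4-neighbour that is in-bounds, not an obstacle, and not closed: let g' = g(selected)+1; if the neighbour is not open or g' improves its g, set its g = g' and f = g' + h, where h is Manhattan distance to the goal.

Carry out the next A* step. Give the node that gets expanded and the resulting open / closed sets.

expanded=(2,4); open=[(0,3) g=1 f=7, (0,5) g=1 f=7, (1,5) g=2 f=7, (2,3) g=3 f=7, (2,5) g=3 f=7, (3,4) g=3 f=5]; closed=[(0,4), (1,4), (2,4)]

step 1: expand (2,4) (f=5, h=3) → closed; open now [(0,3) g=1 f=7, (0,5) g=1 f=7, (1,5) g=2 f=7, (2,3) g=3 f=7, (2,5) g=3 f=7, (3,4) g=3 f=5]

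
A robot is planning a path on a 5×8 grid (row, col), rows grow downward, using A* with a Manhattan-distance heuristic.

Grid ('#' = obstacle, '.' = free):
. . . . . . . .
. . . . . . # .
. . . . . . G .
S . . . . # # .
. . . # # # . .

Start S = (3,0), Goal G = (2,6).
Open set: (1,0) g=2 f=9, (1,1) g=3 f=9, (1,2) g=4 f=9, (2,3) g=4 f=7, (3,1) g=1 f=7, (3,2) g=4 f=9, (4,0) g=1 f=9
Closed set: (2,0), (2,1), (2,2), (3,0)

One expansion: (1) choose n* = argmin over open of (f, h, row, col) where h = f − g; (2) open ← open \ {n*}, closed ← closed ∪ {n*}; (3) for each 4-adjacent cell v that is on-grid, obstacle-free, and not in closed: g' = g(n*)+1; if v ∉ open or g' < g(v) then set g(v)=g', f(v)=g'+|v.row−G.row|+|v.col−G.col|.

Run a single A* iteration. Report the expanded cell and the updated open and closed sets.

expanded=(2,3); open=[(1,0) g=2 f=9, (1,1) g=3 f=9, (1,2) g=4 f=9, (1,3) g=5 f=9, (2,4) g=5 f=7, (3,1) g=1 f=7, (3,2) g=4 f=9, (3,3) g=5 f=9, (4,0) g=1 f=9]; closed=[(2,0), (2,1), (2,2), (2,3), (3,0)]

step 1: expand (2,3) (f=7, h=3) → closed; open now [(1,0) g=2 f=9, (1,1) g=3 f=9, (1,2) g=4 f=9, (1,3) g=5 f=9, (2,4) g=5 f=7, (3,1) g=1 f=7, (3,2) g=4 f=9, (3,3) g=5 f=9, (4,0) g=1 f=9]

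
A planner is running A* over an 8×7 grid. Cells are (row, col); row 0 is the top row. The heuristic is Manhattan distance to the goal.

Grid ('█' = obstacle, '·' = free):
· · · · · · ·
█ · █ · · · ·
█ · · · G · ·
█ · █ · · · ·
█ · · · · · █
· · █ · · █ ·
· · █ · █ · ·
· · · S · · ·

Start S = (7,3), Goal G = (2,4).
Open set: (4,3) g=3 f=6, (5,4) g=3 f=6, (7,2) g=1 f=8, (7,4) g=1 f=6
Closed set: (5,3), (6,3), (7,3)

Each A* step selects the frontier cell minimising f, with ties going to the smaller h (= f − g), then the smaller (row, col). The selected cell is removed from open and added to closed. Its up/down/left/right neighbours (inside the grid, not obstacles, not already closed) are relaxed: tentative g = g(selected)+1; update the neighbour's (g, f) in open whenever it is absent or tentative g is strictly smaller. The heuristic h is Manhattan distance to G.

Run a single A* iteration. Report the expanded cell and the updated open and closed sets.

step 1: expand (4,3) (f=6, h=3) → closed; open now [(3,3) g=4 f=6, (4,2) g=4 f=8, (4,4) g=4 f=6, (5,4) g=3 f=6, (7,2) g=1 f=8, (7,4) g=1 f=6]

expanded=(4,3); open=[(3,3) g=4 f=6, (4,2) g=4 f=8, (4,4) g=4 f=6, (5,4) g=3 f=6, (7,2) g=1 f=8, (7,4) g=1 f=6]; closed=[(4,3), (5,3), (6,3), (7,3)]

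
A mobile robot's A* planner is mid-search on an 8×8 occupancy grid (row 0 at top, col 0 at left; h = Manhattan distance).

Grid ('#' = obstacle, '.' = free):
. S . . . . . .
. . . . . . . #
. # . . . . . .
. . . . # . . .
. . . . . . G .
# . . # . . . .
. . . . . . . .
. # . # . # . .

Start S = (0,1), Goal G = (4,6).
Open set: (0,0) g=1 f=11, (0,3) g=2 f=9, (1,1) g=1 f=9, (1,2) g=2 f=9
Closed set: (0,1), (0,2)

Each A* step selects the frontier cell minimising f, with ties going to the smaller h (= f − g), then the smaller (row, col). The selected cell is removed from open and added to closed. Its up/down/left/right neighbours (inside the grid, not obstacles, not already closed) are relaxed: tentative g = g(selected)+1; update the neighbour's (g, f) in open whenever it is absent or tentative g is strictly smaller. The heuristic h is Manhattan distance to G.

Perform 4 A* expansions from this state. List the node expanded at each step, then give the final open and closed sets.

step 1: expand (0,3) (f=9, h=7) → closed; open now [(0,0) g=1 f=11, (0,4) g=3 f=9, (1,1) g=1 f=9, (1,2) g=2 f=9, (1,3) g=3 f=9]
step 2: expand (0,4) (f=9, h=6) → closed; open now [(0,0) g=1 f=11, (0,5) g=4 f=9, (1,1) g=1 f=9, (1,2) g=2 f=9, (1,3) g=3 f=9, (1,4) g=4 f=9]
step 3: expand (0,5) (f=9, h=5) → closed; open now [(0,0) g=1 f=11, (0,6) g=5 f=9, (1,1) g=1 f=9, (1,2) g=2 f=9, (1,3) g=3 f=9, (1,4) g=4 f=9, (1,5) g=5 f=9]
step 4: expand (0,6) (f=9, h=4) → closed; open now [(0,0) g=1 f=11, (0,7) g=6 f=11, (1,1) g=1 f=9, (1,2) g=2 f=9, (1,3) g=3 f=9, (1,4) g=4 f=9, (1,5) g=5 f=9, (1,6) g=6 f=9]

order=[(0,3) → (0,4) → (0,5) → (0,6)]; open=[(0,0) g=1 f=11, (0,7) g=6 f=11, (1,1) g=1 f=9, (1,2) g=2 f=9, (1,3) g=3 f=9, (1,4) g=4 f=9, (1,5) g=5 f=9, (1,6) g=6 f=9]; closed=[(0,1), (0,2), (0,3), (0,4), (0,5), (0,6)]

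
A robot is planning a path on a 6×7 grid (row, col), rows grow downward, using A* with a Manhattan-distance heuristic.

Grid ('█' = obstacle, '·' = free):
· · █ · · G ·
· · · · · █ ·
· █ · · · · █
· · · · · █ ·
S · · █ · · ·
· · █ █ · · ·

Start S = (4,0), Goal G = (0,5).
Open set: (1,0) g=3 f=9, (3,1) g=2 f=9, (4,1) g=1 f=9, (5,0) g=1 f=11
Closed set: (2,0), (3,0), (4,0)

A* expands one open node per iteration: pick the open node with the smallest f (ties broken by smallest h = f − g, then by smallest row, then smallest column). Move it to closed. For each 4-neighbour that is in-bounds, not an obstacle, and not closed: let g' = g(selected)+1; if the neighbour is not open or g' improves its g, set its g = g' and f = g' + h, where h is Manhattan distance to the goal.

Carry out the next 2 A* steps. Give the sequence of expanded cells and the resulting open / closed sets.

order=[(1,0) → (0,0)]; open=[(0,1) g=5 f=9, (1,1) g=4 f=9, (3,1) g=2 f=9, (4,1) g=1 f=9, (5,0) g=1 f=11]; closed=[(0,0), (1,0), (2,0), (3,0), (4,0)]

step 1: expand (1,0) (f=9, h=6) → closed; open now [(0,0) g=4 f=9, (1,1) g=4 f=9, (3,1) g=2 f=9, (4,1) g=1 f=9, (5,0) g=1 f=11]
step 2: expand (0,0) (f=9, h=5) → closed; open now [(0,1) g=5 f=9, (1,1) g=4 f=9, (3,1) g=2 f=9, (4,1) g=1 f=9, (5,0) g=1 f=11]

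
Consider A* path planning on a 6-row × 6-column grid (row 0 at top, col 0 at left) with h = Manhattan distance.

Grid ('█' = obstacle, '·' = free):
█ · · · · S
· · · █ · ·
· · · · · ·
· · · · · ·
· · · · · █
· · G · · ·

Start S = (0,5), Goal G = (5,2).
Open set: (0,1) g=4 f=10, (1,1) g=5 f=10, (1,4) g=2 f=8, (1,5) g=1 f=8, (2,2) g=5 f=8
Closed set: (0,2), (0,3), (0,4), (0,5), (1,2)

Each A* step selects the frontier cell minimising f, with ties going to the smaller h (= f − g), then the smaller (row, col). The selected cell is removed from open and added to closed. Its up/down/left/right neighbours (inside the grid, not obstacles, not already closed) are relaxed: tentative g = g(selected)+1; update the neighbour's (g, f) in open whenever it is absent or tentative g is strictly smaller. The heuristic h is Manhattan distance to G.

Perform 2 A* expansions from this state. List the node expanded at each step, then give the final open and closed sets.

step 1: expand (2,2) (f=8, h=3) → closed; open now [(0,1) g=4 f=10, (1,1) g=5 f=10, (1,4) g=2 f=8, (1,5) g=1 f=8, (2,1) g=6 f=10, (2,3) g=6 f=10, (3,2) g=6 f=8]
step 2: expand (3,2) (f=8, h=2) → closed; open now [(0,1) g=4 f=10, (1,1) g=5 f=10, (1,4) g=2 f=8, (1,5) g=1 f=8, (2,1) g=6 f=10, (2,3) g=6 f=10, (3,1) g=7 f=10, (3,3) g=7 f=10, (4,2) g=7 f=8]

order=[(2,2) → (3,2)]; open=[(0,1) g=4 f=10, (1,1) g=5 f=10, (1,4) g=2 f=8, (1,5) g=1 f=8, (2,1) g=6 f=10, (2,3) g=6 f=10, (3,1) g=7 f=10, (3,3) g=7 f=10, (4,2) g=7 f=8]; closed=[(0,2), (0,3), (0,4), (0,5), (1,2), (2,2), (3,2)]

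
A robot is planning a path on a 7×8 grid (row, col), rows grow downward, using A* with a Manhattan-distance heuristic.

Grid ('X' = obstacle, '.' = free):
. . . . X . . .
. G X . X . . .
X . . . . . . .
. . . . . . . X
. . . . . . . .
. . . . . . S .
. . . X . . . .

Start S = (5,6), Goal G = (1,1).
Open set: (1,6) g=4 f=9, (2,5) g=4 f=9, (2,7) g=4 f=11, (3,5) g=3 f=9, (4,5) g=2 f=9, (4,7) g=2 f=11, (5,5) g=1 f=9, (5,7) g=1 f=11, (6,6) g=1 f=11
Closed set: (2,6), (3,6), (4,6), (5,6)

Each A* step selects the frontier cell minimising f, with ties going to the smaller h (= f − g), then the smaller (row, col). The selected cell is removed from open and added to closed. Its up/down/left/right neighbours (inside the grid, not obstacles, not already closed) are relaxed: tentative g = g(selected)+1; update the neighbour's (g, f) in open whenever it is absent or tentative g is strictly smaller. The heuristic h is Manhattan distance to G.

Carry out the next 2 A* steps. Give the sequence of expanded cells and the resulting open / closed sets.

order=[(1,6) → (1,5)]; open=[(0,5) g=6 f=11, (0,6) g=5 f=11, (1,7) g=5 f=11, (2,5) g=4 f=9, (2,7) g=4 f=11, (3,5) g=3 f=9, (4,5) g=2 f=9, (4,7) g=2 f=11, (5,5) g=1 f=9, (5,7) g=1 f=11, (6,6) g=1 f=11]; closed=[(1,5), (1,6), (2,6), (3,6), (4,6), (5,6)]

step 1: expand (1,6) (f=9, h=5) → closed; open now [(0,6) g=5 f=11, (1,5) g=5 f=9, (1,7) g=5 f=11, (2,5) g=4 f=9, (2,7) g=4 f=11, (3,5) g=3 f=9, (4,5) g=2 f=9, (4,7) g=2 f=11, (5,5) g=1 f=9, (5,7) g=1 f=11, (6,6) g=1 f=11]
step 2: expand (1,5) (f=9, h=4) → closed; open now [(0,5) g=6 f=11, (0,6) g=5 f=11, (1,7) g=5 f=11, (2,5) g=4 f=9, (2,7) g=4 f=11, (3,5) g=3 f=9, (4,5) g=2 f=9, (4,7) g=2 f=11, (5,5) g=1 f=9, (5,7) g=1 f=11, (6,6) g=1 f=11]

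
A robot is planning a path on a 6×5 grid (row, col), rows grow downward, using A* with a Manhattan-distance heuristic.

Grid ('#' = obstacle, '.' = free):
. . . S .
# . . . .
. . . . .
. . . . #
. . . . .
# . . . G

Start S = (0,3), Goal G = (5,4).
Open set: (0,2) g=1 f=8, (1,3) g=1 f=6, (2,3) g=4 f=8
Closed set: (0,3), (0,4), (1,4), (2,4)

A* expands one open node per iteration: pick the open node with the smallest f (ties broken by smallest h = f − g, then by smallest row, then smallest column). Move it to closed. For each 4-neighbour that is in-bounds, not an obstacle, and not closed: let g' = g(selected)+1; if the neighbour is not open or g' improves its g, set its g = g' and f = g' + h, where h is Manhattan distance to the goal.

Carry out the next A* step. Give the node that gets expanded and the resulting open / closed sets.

step 1: expand (1,3) (f=6, h=5) → closed; open now [(0,2) g=1 f=8, (1,2) g=2 f=8, (2,3) g=2 f=6]

expanded=(1,3); open=[(0,2) g=1 f=8, (1,2) g=2 f=8, (2,3) g=2 f=6]; closed=[(0,3), (0,4), (1,3), (1,4), (2,4)]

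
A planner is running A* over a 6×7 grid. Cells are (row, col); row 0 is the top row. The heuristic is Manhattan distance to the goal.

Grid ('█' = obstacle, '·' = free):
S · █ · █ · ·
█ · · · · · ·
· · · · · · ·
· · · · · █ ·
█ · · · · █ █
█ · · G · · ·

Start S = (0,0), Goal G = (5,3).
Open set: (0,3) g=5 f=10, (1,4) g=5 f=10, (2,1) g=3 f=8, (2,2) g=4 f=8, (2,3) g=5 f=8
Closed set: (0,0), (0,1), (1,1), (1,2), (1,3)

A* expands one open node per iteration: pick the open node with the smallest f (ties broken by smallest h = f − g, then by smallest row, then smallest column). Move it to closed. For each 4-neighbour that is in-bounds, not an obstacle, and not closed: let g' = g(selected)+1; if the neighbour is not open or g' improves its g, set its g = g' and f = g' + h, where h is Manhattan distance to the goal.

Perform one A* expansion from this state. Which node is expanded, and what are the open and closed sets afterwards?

expanded=(2,3); open=[(0,3) g=5 f=10, (1,4) g=5 f=10, (2,1) g=3 f=8, (2,2) g=4 f=8, (2,4) g=6 f=10, (3,3) g=6 f=8]; closed=[(0,0), (0,1), (1,1), (1,2), (1,3), (2,3)]

step 1: expand (2,3) (f=8, h=3) → closed; open now [(0,3) g=5 f=10, (1,4) g=5 f=10, (2,1) g=3 f=8, (2,2) g=4 f=8, (2,4) g=6 f=10, (3,3) g=6 f=8]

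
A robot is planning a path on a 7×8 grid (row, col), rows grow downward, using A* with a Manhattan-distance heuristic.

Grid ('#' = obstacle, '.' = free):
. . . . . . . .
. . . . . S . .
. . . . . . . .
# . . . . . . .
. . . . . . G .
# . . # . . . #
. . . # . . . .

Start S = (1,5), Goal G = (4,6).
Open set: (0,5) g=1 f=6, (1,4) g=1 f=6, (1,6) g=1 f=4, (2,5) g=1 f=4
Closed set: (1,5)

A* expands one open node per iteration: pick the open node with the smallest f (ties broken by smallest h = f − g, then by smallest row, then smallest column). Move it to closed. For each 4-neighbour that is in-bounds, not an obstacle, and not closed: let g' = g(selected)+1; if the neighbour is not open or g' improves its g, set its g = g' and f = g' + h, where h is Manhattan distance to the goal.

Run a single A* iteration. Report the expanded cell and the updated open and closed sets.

step 1: expand (1,6) (f=4, h=3) → closed; open now [(0,5) g=1 f=6, (0,6) g=2 f=6, (1,4) g=1 f=6, (1,7) g=2 f=6, (2,5) g=1 f=4, (2,6) g=2 f=4]

expanded=(1,6); open=[(0,5) g=1 f=6, (0,6) g=2 f=6, (1,4) g=1 f=6, (1,7) g=2 f=6, (2,5) g=1 f=4, (2,6) g=2 f=4]; closed=[(1,5), (1,6)]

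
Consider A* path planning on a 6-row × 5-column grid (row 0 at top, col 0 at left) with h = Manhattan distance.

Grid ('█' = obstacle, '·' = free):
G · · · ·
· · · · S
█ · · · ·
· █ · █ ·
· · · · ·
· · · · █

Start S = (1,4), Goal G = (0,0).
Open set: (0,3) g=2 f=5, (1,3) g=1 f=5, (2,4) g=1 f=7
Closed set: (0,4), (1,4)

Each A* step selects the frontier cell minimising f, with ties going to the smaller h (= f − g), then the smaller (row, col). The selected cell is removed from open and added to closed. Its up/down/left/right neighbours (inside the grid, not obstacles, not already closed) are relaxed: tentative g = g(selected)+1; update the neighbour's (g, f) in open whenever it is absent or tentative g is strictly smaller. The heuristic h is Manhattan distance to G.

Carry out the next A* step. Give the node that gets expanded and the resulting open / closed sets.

step 1: expand (0,3) (f=5, h=3) → closed; open now [(0,2) g=3 f=5, (1,3) g=1 f=5, (2,4) g=1 f=7]

expanded=(0,3); open=[(0,2) g=3 f=5, (1,3) g=1 f=5, (2,4) g=1 f=7]; closed=[(0,3), (0,4), (1,4)]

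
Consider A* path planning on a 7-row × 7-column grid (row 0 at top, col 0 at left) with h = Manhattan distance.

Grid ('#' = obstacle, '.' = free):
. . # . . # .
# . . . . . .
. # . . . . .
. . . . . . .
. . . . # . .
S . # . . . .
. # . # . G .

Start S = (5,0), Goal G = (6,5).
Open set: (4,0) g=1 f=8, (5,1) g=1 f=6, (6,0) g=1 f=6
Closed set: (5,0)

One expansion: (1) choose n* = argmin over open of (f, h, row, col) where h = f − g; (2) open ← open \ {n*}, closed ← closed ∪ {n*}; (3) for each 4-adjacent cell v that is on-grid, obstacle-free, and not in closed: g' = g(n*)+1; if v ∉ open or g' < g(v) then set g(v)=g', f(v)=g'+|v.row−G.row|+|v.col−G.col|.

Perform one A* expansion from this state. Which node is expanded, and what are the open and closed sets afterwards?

expanded=(5,1); open=[(4,0) g=1 f=8, (4,1) g=2 f=8, (6,0) g=1 f=6]; closed=[(5,0), (5,1)]

step 1: expand (5,1) (f=6, h=5) → closed; open now [(4,0) g=1 f=8, (4,1) g=2 f=8, (6,0) g=1 f=6]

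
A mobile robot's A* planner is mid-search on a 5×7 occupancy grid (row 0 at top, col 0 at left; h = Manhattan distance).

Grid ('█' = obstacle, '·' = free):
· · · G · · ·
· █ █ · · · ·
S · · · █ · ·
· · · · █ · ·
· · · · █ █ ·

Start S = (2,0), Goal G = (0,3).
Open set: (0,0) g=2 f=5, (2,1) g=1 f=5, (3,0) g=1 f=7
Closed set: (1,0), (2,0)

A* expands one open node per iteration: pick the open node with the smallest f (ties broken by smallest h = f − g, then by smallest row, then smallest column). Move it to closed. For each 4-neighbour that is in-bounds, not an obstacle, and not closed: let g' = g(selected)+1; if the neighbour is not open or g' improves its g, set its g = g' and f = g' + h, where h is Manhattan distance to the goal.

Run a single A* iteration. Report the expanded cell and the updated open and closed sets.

step 1: expand (0,0) (f=5, h=3) → closed; open now [(0,1) g=3 f=5, (2,1) g=1 f=5, (3,0) g=1 f=7]

expanded=(0,0); open=[(0,1) g=3 f=5, (2,1) g=1 f=5, (3,0) g=1 f=7]; closed=[(0,0), (1,0), (2,0)]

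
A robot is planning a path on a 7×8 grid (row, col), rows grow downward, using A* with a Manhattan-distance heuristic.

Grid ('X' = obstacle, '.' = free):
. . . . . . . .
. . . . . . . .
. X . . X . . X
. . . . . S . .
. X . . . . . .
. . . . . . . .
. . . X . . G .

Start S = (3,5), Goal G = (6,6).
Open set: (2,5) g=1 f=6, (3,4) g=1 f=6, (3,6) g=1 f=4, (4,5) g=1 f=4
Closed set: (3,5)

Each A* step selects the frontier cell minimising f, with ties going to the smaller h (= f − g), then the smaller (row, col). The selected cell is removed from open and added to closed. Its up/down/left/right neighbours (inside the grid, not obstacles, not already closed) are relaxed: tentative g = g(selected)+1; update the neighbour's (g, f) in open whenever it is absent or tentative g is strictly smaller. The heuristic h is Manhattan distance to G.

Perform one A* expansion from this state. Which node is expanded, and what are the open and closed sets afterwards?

expanded=(3,6); open=[(2,5) g=1 f=6, (2,6) g=2 f=6, (3,4) g=1 f=6, (3,7) g=2 f=6, (4,5) g=1 f=4, (4,6) g=2 f=4]; closed=[(3,5), (3,6)]

step 1: expand (3,6) (f=4, h=3) → closed; open now [(2,5) g=1 f=6, (2,6) g=2 f=6, (3,4) g=1 f=6, (3,7) g=2 f=6, (4,5) g=1 f=4, (4,6) g=2 f=4]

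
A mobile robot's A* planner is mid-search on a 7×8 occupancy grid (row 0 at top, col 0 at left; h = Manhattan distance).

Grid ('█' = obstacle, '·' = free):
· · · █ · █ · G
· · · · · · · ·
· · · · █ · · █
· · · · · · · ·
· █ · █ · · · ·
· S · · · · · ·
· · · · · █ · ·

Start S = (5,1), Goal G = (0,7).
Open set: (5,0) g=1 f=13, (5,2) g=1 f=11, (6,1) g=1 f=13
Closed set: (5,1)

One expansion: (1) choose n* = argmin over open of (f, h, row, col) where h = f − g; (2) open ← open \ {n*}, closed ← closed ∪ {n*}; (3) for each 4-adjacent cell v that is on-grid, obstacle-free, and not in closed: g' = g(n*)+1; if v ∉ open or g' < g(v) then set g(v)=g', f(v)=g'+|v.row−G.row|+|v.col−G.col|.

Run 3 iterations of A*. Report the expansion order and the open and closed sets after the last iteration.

order=[(5,2) → (4,2) → (3,2)]; open=[(2,2) g=4 f=11, (3,1) g=4 f=13, (3,3) g=4 f=11, (5,0) g=1 f=13, (5,3) g=2 f=11, (6,1) g=1 f=13, (6,2) g=2 f=13]; closed=[(3,2), (4,2), (5,1), (5,2)]

step 1: expand (5,2) (f=11, h=10) → closed; open now [(4,2) g=2 f=11, (5,0) g=1 f=13, (5,3) g=2 f=11, (6,1) g=1 f=13, (6,2) g=2 f=13]
step 2: expand (4,2) (f=11, h=9) → closed; open now [(3,2) g=3 f=11, (5,0) g=1 f=13, (5,3) g=2 f=11, (6,1) g=1 f=13, (6,2) g=2 f=13]
step 3: expand (3,2) (f=11, h=8) → closed; open now [(2,2) g=4 f=11, (3,1) g=4 f=13, (3,3) g=4 f=11, (5,0) g=1 f=13, (5,3) g=2 f=11, (6,1) g=1 f=13, (6,2) g=2 f=13]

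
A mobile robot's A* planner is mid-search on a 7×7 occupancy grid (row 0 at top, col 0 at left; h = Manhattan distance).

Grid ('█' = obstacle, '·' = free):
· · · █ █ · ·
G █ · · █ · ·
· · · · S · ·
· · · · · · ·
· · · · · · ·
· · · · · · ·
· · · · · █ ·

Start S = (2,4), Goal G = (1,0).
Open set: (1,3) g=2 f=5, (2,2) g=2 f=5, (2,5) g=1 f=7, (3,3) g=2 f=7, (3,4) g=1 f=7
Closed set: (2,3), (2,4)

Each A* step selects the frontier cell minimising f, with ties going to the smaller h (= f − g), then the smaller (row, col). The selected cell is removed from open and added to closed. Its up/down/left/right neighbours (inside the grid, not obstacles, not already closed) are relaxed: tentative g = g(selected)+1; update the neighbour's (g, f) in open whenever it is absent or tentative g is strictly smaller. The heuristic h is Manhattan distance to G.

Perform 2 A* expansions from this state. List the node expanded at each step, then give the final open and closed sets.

order=[(1,3) → (1,2)]; open=[(0,2) g=4 f=7, (2,2) g=2 f=5, (2,5) g=1 f=7, (3,3) g=2 f=7, (3,4) g=1 f=7]; closed=[(1,2), (1,3), (2,3), (2,4)]

step 1: expand (1,3) (f=5, h=3) → closed; open now [(1,2) g=3 f=5, (2,2) g=2 f=5, (2,5) g=1 f=7, (3,3) g=2 f=7, (3,4) g=1 f=7]
step 2: expand (1,2) (f=5, h=2) → closed; open now [(0,2) g=4 f=7, (2,2) g=2 f=5, (2,5) g=1 f=7, (3,3) g=2 f=7, (3,4) g=1 f=7]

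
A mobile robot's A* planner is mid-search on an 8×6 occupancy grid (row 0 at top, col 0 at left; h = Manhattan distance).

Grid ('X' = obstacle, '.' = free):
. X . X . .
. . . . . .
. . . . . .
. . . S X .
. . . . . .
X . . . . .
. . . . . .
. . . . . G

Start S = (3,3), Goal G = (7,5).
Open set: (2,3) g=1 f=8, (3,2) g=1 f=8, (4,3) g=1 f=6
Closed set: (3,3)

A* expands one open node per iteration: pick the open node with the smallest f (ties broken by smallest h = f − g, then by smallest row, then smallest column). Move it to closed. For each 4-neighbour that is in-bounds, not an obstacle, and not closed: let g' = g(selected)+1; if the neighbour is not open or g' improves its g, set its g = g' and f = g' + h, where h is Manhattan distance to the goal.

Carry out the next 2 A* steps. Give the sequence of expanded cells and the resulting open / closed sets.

step 1: expand (4,3) (f=6, h=5) → closed; open now [(2,3) g=1 f=8, (3,2) g=1 f=8, (4,2) g=2 f=8, (4,4) g=2 f=6, (5,3) g=2 f=6]
step 2: expand (4,4) (f=6, h=4) → closed; open now [(2,3) g=1 f=8, (3,2) g=1 f=8, (4,2) g=2 f=8, (4,5) g=3 f=6, (5,3) g=2 f=6, (5,4) g=3 f=6]

order=[(4,3) → (4,4)]; open=[(2,3) g=1 f=8, (3,2) g=1 f=8, (4,2) g=2 f=8, (4,5) g=3 f=6, (5,3) g=2 f=6, (5,4) g=3 f=6]; closed=[(3,3), (4,3), (4,4)]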